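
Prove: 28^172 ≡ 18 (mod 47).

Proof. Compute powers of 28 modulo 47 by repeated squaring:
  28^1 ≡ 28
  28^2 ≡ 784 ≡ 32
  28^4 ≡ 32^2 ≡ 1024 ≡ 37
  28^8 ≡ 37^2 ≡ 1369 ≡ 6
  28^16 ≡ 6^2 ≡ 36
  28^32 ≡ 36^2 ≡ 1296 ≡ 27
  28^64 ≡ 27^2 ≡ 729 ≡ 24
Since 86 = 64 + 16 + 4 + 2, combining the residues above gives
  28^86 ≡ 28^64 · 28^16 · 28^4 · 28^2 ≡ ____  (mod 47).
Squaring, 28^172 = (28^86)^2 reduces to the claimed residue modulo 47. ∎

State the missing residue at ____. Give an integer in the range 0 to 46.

21

28^64 · 28^16 · 28^4 · 28^2 ≡ 24 · 36 · 37 · 32 = 1022976.
1022976 mod 47 = 21, so 28^86 ≡ 21 (mod 47).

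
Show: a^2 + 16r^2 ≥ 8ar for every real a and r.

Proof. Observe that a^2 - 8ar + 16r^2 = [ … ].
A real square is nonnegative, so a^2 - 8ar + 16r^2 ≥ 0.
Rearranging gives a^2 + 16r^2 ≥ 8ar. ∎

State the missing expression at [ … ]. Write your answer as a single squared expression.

The leading and trailing coefficients are 1^2 and 4^2, and 8 = 2·1·4, so the trinomial is (a - 4r)^2.
Hence a^2 - 8ar + 16r^2 ≥ 0.

(a - 4r)^2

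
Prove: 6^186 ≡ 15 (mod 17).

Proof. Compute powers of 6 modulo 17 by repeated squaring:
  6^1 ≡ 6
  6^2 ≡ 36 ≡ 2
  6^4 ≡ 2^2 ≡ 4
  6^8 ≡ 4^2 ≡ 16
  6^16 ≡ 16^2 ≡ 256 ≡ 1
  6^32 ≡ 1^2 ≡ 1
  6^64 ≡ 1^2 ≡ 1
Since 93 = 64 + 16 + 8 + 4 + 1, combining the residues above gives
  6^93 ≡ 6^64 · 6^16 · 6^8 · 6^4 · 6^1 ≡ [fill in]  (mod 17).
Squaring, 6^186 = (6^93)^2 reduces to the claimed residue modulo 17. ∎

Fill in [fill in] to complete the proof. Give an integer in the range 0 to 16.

6^64 · 6^16 · 6^8 · 6^4 · 6^1 ≡ 1 · 1 · 16 · 4 · 6 = 384.
384 mod 17 = 10, so 6^93 ≡ 10 (mod 17).

10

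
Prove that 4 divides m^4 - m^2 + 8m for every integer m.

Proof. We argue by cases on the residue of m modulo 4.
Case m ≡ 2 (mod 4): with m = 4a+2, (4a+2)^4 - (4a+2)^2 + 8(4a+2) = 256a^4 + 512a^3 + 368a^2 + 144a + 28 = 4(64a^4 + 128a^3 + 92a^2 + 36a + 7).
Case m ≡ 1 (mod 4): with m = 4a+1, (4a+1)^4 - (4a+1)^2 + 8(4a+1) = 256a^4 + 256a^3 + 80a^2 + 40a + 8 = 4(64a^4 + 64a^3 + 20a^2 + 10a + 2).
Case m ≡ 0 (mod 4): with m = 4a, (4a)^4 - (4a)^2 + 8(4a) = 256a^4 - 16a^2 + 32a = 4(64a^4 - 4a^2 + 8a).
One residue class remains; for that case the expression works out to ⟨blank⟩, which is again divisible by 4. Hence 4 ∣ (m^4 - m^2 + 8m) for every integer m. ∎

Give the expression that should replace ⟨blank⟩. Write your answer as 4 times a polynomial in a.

Only m ≡ 3 (mod 4) is unaccounted for. Put m = 4a+3:
(4a+3)^4 - (4a+3)^2 + 8(4a+3) expands to 256a^4 + 768a^3 + 848a^2 + 440a + 96,
and factoring out 4 leaves 4(64a^4 + 192a^3 + 212a^2 + 110a + 24).

4(64a^4 + 192a^3 + 212a^2 + 110a + 24)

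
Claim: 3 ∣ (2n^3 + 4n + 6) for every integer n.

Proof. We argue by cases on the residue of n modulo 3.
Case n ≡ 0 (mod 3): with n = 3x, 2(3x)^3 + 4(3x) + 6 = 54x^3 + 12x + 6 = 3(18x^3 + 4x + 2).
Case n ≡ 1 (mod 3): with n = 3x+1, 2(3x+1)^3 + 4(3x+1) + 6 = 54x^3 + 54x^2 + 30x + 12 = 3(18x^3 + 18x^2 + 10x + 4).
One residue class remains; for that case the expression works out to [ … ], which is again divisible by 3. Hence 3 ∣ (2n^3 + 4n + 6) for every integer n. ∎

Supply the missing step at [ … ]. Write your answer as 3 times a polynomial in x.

3(18x^3 + 36x^2 + 28x + 10)

Only n ≡ 2 (mod 3) is unaccounted for. Put n = 3x+2:
2(3x+2)^3 + 4(3x+2) + 6 expands to 54x^3 + 108x^2 + 84x + 30,
and factoring out 3 leaves 3(18x^3 + 36x^2 + 28x + 10).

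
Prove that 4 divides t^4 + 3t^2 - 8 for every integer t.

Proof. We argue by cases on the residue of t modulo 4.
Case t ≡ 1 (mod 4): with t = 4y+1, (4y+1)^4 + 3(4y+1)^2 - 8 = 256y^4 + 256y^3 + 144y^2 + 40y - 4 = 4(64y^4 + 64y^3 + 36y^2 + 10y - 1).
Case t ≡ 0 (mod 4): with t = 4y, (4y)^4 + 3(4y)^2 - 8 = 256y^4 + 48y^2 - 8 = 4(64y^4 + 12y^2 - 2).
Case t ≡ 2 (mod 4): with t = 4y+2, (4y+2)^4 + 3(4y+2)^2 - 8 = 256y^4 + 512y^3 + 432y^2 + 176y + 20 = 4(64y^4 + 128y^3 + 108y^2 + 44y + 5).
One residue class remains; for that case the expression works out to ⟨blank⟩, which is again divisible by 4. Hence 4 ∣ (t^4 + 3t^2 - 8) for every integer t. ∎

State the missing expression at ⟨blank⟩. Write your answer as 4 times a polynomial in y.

4(64y^4 + 192y^3 + 228y^2 + 126y + 25)

Only t ≡ 3 (mod 4) is unaccounted for. Put t = 4y+3:
(4y+3)^4 + 3(4y+3)^2 - 8 expands to 256y^4 + 768y^3 + 912y^2 + 504y + 100,
and factoring out 4 leaves 4(64y^4 + 192y^3 + 228y^2 + 126y + 25).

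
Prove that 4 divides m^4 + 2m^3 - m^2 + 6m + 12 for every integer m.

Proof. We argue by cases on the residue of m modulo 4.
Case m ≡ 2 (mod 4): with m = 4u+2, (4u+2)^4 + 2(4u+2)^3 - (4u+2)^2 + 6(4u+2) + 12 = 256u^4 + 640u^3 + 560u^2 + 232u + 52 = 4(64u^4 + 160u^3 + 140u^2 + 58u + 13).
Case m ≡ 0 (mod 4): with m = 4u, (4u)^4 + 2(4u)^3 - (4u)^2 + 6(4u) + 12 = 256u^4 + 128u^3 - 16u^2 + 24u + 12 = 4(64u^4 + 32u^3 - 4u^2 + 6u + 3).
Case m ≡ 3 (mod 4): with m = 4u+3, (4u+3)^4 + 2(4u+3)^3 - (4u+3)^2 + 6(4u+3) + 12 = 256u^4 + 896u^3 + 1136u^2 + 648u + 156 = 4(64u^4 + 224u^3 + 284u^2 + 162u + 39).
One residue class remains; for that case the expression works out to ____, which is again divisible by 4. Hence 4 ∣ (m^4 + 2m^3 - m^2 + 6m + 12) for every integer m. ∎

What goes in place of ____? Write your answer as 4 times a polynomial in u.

The residues treated are {2, 0, 3}, so the missing case is m ≡ 1 (mod 4); write m = 4u+1.
Then (4u+1)^4 + 2(4u+1)^3 - (4u+1)^2 + 6(4u+1) + 12 = 256u^4 + 384u^3 + 176u^2 + 56u + 20 = 4(64u^4 + 96u^3 + 44u^2 + 14u + 5).

4(64u^4 + 96u^3 + 44u^2 + 14u + 5)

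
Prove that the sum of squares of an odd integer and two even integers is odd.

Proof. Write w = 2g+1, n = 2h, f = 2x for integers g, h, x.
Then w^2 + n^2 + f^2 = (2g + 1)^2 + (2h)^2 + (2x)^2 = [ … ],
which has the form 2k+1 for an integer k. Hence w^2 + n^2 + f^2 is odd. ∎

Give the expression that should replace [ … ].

(2g + 1)^2 + (2h)^2 + (2x)^2 = 4g^2 + 4g + 4h^2 + 4x^2 + 1
= 2(2g^2 + 2g + 2h^2 + 2x^2) + 1.
Since 2g^2 + 2g + 2h^2 + 2x^2 is an integer, the sum of squares is of the form 2k+1 for an integer k.

2(2g^2 + 2g + 2h^2 + 2x^2) + 1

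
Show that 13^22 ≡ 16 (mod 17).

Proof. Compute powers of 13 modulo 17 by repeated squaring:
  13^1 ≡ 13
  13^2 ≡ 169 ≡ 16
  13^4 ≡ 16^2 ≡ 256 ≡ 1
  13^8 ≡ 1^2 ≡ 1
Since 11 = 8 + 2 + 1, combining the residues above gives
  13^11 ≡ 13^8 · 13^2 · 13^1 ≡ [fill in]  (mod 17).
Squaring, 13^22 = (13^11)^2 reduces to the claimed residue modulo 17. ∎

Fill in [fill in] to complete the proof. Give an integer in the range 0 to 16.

4

Multiply the listed residues: 1 · 16 · 13 = 16 → 208.
Reducing modulo 17: 208 = 12·17 + 4, so 13^11 ≡ 4.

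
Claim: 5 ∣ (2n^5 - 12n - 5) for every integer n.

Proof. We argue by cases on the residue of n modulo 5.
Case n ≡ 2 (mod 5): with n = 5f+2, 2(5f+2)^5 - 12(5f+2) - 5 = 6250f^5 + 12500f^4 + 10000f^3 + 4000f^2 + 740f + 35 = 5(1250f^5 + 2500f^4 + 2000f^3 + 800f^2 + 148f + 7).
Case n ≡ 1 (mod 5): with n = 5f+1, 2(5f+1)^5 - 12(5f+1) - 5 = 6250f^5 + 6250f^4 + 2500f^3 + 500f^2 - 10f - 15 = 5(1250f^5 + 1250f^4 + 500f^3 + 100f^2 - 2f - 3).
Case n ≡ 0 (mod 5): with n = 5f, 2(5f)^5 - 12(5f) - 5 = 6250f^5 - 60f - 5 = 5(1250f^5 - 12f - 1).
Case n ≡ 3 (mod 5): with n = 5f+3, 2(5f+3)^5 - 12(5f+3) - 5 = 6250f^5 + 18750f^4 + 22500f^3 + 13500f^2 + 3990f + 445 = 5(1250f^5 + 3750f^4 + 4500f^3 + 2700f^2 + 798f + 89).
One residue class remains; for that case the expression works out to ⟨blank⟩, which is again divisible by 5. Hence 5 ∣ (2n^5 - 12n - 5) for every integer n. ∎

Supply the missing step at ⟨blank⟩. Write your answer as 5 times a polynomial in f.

5(1250f^5 + 5000f^4 + 8000f^3 + 6400f^2 + 2548f + 399)

The residues treated are {2, 1, 0, 3}, so the missing case is n ≡ 4 (mod 5); write n = 5f+4.
Then 2(5f+4)^5 - 12(5f+4) - 5 = 6250f^5 + 25000f^4 + 40000f^3 + 32000f^2 + 12740f + 1995 = 5(1250f^5 + 5000f^4 + 8000f^3 + 6400f^2 + 2548f + 399).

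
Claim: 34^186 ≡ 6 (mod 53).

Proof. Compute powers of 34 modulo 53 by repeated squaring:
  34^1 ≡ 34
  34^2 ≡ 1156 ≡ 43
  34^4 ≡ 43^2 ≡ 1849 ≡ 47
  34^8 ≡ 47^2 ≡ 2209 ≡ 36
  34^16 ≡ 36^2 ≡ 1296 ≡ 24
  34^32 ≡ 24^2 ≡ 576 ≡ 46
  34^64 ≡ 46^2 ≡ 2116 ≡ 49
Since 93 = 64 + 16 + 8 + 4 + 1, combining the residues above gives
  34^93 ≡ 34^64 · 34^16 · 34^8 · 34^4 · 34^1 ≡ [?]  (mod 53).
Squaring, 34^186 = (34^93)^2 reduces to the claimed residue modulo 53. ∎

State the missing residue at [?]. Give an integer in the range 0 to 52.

34^64 · 34^16 · 34^8 · 34^4 · 34^1 ≡ 49 · 24 · 36 · 47 · 34 = 67652928.
67652928 mod 53 = 18, so 34^93 ≡ 18 (mod 53).

18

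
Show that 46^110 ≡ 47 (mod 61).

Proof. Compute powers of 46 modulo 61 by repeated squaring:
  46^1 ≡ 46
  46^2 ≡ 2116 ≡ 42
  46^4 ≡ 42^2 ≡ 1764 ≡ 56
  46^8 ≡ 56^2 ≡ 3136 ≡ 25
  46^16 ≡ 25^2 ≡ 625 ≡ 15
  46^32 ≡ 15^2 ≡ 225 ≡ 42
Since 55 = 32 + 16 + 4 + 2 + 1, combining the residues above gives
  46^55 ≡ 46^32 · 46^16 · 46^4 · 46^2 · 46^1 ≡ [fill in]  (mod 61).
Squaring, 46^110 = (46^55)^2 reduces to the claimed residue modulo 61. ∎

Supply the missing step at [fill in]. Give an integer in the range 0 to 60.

48

Multiply the listed residues: 42 · 15 · 56 · 42 · 46 = 630 → 35280 → 1481760 → 68160960.
Reducing modulo 61: 68160960 = 1117392·61 + 48, so 46^55 ≡ 48.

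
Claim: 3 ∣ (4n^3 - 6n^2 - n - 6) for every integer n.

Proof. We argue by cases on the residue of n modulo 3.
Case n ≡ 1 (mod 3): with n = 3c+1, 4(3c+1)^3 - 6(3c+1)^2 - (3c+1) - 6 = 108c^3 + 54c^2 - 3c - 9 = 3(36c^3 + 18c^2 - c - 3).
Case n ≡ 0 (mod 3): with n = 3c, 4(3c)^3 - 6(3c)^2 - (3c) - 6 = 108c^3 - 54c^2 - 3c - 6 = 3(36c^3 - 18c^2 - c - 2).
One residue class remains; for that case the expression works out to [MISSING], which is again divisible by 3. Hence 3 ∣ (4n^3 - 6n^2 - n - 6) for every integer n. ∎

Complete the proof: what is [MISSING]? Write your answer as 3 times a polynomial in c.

Only n ≡ 2 (mod 3) is unaccounted for. Put n = 3c+2:
4(3c+2)^3 - 6(3c+2)^2 - (3c+2) - 6 expands to 108c^3 + 162c^2 + 69c,
and factoring out 3 leaves 3(36c^3 + 54c^2 + 23c).

3(36c^3 + 54c^2 + 23c)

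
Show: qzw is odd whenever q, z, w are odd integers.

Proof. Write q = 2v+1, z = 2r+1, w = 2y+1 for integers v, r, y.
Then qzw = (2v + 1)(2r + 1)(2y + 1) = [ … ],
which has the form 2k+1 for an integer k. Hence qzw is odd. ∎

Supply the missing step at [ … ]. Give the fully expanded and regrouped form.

Expanding: (2v + 1)(2r + 1)(2y + 1) = 8rvy + 4rv + 4ry + 2r + 4vy + 2v + 2y + 1.
Every term except the constant is even, so this is 2(4rvy + 2rv + 2ry + r + 2vy + v + y) + 1,
and 4rvy + 2rv + 2ry + r + 2vy + v + y ∈ ℤ gives the required form.

2(4rvy + 2rv + 2ry + r + 2vy + v + y) + 1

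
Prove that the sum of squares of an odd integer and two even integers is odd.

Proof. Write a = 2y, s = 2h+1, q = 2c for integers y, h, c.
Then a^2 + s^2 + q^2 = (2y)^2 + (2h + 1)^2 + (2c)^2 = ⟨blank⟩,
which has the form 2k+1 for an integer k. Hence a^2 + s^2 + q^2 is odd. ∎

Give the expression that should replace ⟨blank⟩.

Expanding: (2y)^2 + (2h + 1)^2 + (2c)^2 = 4c^2 + 4h^2 + 4h + 4y^2 + 1.
Every term except the constant is even, so this is 2(2c^2 + 2h^2 + 2h + 2y^2) + 1,
and 2c^2 + 2h^2 + 2h + 2y^2 ∈ ℤ gives the required form.

2(2c^2 + 2h^2 + 2h + 2y^2) + 1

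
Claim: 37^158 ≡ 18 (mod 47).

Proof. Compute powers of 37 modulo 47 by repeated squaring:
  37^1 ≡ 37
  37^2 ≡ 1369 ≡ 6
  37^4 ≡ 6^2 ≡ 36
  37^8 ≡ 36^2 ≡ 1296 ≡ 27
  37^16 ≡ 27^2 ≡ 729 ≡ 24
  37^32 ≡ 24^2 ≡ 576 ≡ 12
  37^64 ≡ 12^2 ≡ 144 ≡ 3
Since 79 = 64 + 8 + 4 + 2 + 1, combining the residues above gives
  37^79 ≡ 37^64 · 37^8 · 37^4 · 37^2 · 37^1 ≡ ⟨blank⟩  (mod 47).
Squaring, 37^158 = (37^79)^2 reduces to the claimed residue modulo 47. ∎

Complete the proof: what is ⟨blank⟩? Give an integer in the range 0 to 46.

21

37^64 · 37^8 · 37^4 · 37^2 · 37^1 ≡ 3 · 27 · 36 · 6 · 37 = 647352.
647352 mod 47 = 21, so 37^79 ≡ 21 (mod 47).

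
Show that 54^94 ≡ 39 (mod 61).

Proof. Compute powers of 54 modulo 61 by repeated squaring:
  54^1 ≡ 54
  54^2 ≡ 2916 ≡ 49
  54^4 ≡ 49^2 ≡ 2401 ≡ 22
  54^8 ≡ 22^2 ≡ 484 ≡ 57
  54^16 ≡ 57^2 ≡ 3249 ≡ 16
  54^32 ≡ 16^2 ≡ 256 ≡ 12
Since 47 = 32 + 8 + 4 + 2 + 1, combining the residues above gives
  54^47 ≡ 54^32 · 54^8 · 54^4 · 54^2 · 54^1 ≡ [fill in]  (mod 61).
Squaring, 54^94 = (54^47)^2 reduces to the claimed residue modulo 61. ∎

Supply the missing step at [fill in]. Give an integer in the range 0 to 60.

51

54^32 · 54^8 · 54^4 · 54^2 · 54^1 ≡ 12 · 57 · 22 · 49 · 54 = 39817008.
39817008 mod 61 = 51, so 54^47 ≡ 51 (mod 61).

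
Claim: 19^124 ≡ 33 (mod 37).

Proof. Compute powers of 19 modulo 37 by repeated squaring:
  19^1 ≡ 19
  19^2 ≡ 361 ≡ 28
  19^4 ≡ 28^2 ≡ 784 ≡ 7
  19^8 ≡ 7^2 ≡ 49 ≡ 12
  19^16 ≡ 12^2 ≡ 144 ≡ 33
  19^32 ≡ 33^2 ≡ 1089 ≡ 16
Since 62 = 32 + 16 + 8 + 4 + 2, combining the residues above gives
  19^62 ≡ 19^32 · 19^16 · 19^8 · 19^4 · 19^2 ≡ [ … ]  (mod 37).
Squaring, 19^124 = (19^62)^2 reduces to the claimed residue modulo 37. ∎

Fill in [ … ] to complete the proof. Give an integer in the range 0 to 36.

19^32 · 19^16 · 19^8 · 19^4 · 19^2 ≡ 16 · 33 · 12 · 7 · 28 = 1241856.
1241856 mod 37 = 25, so 19^62 ≡ 25 (mod 37).

25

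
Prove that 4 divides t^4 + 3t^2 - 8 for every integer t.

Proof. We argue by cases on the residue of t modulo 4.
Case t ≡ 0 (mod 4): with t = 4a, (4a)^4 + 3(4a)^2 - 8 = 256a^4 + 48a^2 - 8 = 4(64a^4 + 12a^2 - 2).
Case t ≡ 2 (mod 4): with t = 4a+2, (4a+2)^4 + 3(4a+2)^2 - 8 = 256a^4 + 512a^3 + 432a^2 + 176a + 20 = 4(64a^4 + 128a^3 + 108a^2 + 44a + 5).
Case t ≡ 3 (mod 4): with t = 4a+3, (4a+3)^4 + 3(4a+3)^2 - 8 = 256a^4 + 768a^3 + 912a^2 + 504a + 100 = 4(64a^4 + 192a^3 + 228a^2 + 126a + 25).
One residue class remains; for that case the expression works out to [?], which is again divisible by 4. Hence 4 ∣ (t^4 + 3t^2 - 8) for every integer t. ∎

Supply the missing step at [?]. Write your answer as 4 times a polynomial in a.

4(64a^4 + 64a^3 + 36a^2 + 10a - 1)

The residues treated are {0, 2, 3}, so the missing case is t ≡ 1 (mod 4); write t = 4a+1.
Then (4a+1)^4 + 3(4a+1)^2 - 8 = 256a^4 + 256a^3 + 144a^2 + 40a - 4 = 4(64a^4 + 64a^3 + 36a^2 + 10a - 1).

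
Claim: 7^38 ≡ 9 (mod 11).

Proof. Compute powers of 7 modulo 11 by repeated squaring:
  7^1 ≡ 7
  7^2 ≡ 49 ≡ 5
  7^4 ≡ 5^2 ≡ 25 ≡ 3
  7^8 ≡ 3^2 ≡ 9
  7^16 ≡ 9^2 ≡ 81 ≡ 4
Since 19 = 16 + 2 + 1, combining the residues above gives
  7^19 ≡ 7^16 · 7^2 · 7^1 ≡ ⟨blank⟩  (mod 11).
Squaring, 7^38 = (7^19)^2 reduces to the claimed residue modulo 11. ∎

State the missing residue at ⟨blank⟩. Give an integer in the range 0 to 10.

Multiply the listed residues: 4 · 5 · 7 = 20 → 140.
Reducing modulo 11: 140 = 12·11 + 8, so 7^19 ≡ 8.

8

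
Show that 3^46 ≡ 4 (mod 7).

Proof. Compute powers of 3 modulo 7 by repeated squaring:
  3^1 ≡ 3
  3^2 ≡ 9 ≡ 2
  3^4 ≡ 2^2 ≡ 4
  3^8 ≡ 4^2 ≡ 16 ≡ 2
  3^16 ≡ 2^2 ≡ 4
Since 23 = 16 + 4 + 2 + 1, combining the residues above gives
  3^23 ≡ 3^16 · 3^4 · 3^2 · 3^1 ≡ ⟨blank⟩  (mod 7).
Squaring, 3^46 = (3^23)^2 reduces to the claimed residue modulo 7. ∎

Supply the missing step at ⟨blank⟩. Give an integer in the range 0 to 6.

Multiply the listed residues: 4 · 4 · 2 · 3 = 16 → 32 → 96.
Reducing modulo 7: 96 = 13·7 + 5, so 3^23 ≡ 5.

5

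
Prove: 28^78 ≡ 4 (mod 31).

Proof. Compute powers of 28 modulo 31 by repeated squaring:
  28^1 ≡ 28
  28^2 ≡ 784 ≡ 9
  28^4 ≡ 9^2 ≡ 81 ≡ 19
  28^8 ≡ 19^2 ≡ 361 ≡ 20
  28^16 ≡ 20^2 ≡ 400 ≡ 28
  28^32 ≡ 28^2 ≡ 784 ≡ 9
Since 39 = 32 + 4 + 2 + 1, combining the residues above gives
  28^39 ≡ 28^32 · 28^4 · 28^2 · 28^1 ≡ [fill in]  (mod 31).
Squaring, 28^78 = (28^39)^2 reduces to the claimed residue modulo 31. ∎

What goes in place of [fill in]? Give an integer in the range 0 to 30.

2

28^32 · 28^4 · 28^2 · 28^1 ≡ 9 · 19 · 9 · 28 = 43092.
43092 mod 31 = 2, so 28^39 ≡ 2 (mod 31).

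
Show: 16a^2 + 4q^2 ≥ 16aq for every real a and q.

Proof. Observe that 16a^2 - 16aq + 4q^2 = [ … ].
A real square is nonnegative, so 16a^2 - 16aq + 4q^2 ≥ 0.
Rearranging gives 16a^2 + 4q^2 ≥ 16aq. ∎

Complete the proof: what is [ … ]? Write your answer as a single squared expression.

The leading and trailing coefficients are 4^2 and 2^2, and 16 = 2·4·2, so the trinomial is (4a - 2q)^2.
Hence 16a^2 - 16aq + 4q^2 ≥ 0.

(4a - 2q)^2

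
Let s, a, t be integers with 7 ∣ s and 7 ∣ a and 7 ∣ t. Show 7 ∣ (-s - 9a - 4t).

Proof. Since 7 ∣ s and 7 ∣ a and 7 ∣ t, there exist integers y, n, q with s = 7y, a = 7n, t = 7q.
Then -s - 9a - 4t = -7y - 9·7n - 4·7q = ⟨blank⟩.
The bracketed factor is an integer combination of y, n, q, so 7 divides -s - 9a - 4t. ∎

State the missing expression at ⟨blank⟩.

Pull the common 7 out of every term: -7y - 9·7n - 4·7q = 7(-9n - 4q - y).
-9n - 4q - y is an integer, which exhibits the divisibility.

7(-9n - 4q - y)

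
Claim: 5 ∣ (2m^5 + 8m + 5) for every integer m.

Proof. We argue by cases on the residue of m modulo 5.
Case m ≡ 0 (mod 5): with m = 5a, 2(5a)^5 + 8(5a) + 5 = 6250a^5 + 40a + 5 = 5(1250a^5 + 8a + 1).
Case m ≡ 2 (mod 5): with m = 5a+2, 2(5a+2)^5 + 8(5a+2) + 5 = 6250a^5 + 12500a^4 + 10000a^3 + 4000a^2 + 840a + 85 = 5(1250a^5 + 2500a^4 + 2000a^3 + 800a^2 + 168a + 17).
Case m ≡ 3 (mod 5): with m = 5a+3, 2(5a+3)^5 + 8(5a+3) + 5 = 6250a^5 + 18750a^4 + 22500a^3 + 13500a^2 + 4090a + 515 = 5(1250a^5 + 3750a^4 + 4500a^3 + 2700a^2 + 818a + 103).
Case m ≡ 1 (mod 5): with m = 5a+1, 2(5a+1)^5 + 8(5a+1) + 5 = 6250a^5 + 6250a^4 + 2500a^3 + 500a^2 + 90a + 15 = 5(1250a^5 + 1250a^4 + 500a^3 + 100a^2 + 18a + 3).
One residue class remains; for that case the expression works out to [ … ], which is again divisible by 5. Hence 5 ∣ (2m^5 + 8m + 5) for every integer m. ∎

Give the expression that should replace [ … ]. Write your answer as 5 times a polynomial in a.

5(1250a^5 + 5000a^4 + 8000a^3 + 6400a^2 + 2568a + 417)

Only m ≡ 4 (mod 5) is unaccounted for. Put m = 5a+4:
2(5a+4)^5 + 8(5a+4) + 5 expands to 6250a^5 + 25000a^4 + 40000a^3 + 32000a^2 + 12840a + 2085,
and factoring out 5 leaves 5(1250a^5 + 5000a^4 + 8000a^3 + 6400a^2 + 2568a + 417).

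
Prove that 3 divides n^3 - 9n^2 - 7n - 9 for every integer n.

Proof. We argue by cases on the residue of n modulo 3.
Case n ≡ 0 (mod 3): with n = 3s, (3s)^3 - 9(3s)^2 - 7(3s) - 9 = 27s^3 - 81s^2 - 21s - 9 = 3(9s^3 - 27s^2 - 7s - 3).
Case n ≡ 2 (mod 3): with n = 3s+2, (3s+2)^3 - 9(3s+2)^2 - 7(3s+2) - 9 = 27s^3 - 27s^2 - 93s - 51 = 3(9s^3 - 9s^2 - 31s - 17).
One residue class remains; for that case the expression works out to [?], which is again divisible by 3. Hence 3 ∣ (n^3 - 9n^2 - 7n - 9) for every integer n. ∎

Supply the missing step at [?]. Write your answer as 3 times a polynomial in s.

3(9s^3 - 18s^2 - 22s - 8)

Only n ≡ 1 (mod 3) is unaccounted for. Put n = 3s+1:
(3s+1)^3 - 9(3s+1)^2 - 7(3s+1) - 9 expands to 27s^3 - 54s^2 - 66s - 24,
and factoring out 3 leaves 3(9s^3 - 18s^2 - 22s - 8).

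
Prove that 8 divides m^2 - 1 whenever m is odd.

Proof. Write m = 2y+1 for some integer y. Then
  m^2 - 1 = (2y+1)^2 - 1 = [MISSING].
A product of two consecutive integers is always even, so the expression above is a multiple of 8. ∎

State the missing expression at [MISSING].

4y(y + 1)

(2y+1)^2 - 1 = 4y^2 + 4y + 1 - 1 = 4y^2 + 4y = 4y(y+1).
Since y and y+1 are consecutive, y(y+1) is even, and 4·(even) is a multiple of 8.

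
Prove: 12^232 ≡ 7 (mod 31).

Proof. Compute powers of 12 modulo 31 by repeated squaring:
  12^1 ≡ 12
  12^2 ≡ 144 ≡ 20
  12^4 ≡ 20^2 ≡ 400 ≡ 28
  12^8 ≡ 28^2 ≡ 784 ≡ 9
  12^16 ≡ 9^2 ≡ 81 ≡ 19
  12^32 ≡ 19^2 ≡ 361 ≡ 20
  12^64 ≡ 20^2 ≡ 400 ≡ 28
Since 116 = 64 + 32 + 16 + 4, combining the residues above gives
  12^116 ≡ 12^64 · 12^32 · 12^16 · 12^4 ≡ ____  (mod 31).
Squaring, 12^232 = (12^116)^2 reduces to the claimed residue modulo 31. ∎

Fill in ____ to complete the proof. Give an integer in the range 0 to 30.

Multiply the listed residues: 28 · 20 · 19 · 28 = 560 → 10640 → 297920.
Reducing modulo 31: 297920 = 9610·31 + 10, so 12^116 ≡ 10.

10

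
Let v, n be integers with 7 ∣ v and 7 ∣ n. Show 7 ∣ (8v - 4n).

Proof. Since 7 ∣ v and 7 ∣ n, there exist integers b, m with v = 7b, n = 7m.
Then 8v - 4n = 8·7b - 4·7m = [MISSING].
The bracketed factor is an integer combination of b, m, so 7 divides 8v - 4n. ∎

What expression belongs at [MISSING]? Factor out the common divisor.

7(8b - 4m)

Pull the common 7 out of every term: 8·7b - 4·7m = 7(8b - 4m).
8b - 4m is an integer, which exhibits the divisibility.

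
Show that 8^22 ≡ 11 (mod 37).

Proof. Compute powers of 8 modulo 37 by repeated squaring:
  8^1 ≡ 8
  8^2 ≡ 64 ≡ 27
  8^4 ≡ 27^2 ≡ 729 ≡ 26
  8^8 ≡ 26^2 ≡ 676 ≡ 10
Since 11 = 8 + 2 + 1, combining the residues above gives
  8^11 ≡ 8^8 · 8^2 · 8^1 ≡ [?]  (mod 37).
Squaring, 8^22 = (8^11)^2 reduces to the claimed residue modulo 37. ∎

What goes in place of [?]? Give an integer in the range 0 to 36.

8^8 · 8^2 · 8^1 ≡ 10 · 27 · 8 = 2160.
2160 mod 37 = 14, so 8^11 ≡ 14 (mod 37).

14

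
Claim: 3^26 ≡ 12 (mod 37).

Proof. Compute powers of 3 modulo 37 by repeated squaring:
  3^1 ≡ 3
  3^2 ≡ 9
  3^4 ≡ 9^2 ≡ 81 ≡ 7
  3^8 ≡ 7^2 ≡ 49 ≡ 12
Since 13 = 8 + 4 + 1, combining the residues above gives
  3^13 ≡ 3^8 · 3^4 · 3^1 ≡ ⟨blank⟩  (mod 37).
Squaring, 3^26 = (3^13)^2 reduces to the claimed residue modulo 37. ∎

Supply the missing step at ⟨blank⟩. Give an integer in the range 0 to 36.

3^8 · 3^4 · 3^1 ≡ 12 · 7 · 3 = 252.
252 mod 37 = 30, so 3^13 ≡ 30 (mod 37).

30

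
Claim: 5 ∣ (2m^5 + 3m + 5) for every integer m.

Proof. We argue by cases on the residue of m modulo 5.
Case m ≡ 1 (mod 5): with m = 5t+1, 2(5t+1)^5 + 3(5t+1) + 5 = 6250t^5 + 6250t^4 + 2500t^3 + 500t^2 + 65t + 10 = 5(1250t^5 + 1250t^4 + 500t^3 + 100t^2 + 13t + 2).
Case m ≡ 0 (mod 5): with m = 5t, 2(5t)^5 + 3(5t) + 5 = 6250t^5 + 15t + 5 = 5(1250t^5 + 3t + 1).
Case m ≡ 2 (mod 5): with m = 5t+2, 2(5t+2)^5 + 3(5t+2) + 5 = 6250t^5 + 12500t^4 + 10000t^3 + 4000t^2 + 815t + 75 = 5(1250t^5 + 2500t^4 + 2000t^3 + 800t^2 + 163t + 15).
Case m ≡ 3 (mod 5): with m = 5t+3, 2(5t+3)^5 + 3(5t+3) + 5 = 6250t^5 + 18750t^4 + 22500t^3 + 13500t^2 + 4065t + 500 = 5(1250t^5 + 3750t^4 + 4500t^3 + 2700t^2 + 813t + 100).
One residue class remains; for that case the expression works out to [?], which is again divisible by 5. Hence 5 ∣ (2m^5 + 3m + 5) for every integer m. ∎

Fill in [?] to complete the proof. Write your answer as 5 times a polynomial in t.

5(1250t^5 + 5000t^4 + 8000t^3 + 6400t^2 + 2563t + 413)

The residues treated are {1, 0, 2, 3}, so the missing case is m ≡ 4 (mod 5); write m = 5t+4.
Then 2(5t+4)^5 + 3(5t+4) + 5 = 6250t^5 + 25000t^4 + 40000t^3 + 32000t^2 + 12815t + 2065 = 5(1250t^5 + 5000t^4 + 8000t^3 + 6400t^2 + 2563t + 413).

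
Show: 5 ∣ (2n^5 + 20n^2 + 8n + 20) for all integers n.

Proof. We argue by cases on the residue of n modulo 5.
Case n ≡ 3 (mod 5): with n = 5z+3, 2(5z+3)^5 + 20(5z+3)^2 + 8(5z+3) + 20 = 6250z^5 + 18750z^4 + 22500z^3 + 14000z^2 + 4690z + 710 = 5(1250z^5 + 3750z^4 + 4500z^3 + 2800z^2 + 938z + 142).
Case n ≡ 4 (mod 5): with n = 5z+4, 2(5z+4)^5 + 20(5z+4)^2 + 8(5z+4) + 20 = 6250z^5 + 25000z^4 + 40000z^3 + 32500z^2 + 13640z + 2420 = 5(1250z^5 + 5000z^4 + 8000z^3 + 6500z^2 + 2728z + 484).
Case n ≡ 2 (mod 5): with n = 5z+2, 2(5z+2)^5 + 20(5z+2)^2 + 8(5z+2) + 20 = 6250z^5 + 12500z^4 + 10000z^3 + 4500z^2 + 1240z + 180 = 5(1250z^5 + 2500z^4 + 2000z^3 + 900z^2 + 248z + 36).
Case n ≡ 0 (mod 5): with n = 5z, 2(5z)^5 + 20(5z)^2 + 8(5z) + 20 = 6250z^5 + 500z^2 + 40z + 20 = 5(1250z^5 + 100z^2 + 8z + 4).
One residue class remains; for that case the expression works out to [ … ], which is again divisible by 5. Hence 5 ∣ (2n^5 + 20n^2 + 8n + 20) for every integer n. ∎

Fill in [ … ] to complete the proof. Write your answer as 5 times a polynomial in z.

5(1250z^5 + 1250z^4 + 500z^3 + 200z^2 + 58z + 10)

Only n ≡ 1 (mod 5) is unaccounted for. Put n = 5z+1:
2(5z+1)^5 + 20(5z+1)^2 + 8(5z+1) + 20 expands to 6250z^5 + 6250z^4 + 2500z^3 + 1000z^2 + 290z + 50,
and factoring out 5 leaves 5(1250z^5 + 1250z^4 + 500z^3 + 200z^2 + 58z + 10).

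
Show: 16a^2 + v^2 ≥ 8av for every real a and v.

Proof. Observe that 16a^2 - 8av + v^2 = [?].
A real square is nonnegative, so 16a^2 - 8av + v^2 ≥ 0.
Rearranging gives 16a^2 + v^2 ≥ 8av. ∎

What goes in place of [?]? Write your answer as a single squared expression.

(4a - v)^2

The leading and trailing coefficients are 4^2 and 1^2, and 8 = 2·4·1, so the trinomial is (4a - v)^2.
Hence 16a^2 - 8av + v^2 ≥ 0.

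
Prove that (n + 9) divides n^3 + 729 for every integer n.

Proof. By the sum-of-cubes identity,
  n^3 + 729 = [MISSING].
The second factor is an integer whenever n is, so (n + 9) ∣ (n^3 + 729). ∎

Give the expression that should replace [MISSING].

a^3 + b^3 = (a + b)(a^2 - ab + b^2). With a = n, b = 9:
n^3 + 729 = (n + 9)(n^2 - 9n + 81).

(n + 9)(n^2 - 9n + 81)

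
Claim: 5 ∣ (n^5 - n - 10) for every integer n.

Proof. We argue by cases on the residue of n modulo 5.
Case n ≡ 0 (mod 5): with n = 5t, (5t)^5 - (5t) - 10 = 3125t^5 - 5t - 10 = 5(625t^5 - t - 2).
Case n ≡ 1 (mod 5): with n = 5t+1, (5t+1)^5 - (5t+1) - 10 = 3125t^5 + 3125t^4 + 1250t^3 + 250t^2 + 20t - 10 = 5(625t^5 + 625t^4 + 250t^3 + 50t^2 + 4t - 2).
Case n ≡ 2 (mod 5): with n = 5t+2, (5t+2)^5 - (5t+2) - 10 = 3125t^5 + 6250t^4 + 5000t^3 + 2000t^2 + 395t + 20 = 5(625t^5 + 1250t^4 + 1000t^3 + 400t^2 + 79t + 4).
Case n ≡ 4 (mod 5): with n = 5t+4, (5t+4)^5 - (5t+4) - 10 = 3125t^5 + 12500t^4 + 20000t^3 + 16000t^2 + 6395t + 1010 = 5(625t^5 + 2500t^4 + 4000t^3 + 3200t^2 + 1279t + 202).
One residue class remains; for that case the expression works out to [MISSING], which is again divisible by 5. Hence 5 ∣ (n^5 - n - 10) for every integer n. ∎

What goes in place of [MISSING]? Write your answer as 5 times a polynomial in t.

5(625t^5 + 1875t^4 + 2250t^3 + 1350t^2 + 404t + 46)

Only n ≡ 3 (mod 5) is unaccounted for. Put n = 5t+3:
(5t+3)^5 - (5t+3) - 10 expands to 3125t^5 + 9375t^4 + 11250t^3 + 6750t^2 + 2020t + 230,
and factoring out 5 leaves 5(625t^5 + 1875t^4 + 2250t^3 + 1350t^2 + 404t + 46).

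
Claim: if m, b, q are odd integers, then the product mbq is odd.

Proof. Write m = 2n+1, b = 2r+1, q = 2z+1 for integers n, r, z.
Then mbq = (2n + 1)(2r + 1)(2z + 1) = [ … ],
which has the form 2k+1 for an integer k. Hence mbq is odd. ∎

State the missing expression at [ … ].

Expanding: (2n + 1)(2r + 1)(2z + 1) = 8nrz + 4nr + 4nz + 2n + 4rz + 2r + 2z + 1.
Every term except the constant is even, so this is 2(4nrz + 2nr + 2nz + n + 2rz + r + z) + 1,
and 4nrz + 2nr + 2nz + n + 2rz + r + z ∈ ℤ gives the required form.

2(4nrz + 2nr + 2nz + n + 2rz + r + z) + 1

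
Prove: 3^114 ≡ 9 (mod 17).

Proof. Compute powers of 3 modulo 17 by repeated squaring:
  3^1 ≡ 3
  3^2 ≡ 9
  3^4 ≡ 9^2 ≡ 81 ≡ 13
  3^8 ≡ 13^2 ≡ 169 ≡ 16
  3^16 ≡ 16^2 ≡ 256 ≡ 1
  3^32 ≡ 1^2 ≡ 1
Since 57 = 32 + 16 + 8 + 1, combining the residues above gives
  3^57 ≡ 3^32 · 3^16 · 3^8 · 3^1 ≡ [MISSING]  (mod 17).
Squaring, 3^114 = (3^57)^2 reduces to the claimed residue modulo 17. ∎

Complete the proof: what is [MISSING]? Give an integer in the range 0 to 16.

14

3^32 · 3^16 · 3^8 · 3^1 ≡ 1 · 1 · 16 · 3 = 48.
48 mod 17 = 14, so 3^57 ≡ 14 (mod 17).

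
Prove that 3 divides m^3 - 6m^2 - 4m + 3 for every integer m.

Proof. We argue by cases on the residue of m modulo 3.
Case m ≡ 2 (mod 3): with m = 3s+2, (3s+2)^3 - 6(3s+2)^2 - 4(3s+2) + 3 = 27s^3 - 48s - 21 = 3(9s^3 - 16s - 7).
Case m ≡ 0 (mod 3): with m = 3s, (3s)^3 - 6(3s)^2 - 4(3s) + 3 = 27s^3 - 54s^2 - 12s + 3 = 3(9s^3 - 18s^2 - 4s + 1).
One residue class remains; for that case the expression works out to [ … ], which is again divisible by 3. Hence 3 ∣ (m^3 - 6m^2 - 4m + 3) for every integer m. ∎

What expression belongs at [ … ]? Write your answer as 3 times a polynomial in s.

The residues treated are {2, 0}, so the missing case is m ≡ 1 (mod 3); write m = 3s+1.
Then (3s+1)^3 - 6(3s+1)^2 - 4(3s+1) + 3 = 27s^3 - 27s^2 - 39s - 6 = 3(9s^3 - 9s^2 - 13s - 2).

3(9s^3 - 9s^2 - 13s - 2)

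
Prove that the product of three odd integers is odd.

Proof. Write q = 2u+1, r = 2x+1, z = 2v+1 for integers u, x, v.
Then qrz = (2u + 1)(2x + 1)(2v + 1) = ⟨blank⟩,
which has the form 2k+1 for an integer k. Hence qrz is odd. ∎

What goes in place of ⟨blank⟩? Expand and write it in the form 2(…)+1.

(2u + 1)(2x + 1)(2v + 1) = 8uvx + 4uv + 4ux + 2u + 4vx + 2v + 2x + 1
= 2(4uvx + 2uv + 2ux + u + 2vx + v + x) + 1.
Since 4uvx + 2uv + 2ux + u + 2vx + v + x is an integer, the product is of the form 2k+1 for an integer k.

2(4uvx + 2uv + 2ux + u + 2vx + v + x) + 1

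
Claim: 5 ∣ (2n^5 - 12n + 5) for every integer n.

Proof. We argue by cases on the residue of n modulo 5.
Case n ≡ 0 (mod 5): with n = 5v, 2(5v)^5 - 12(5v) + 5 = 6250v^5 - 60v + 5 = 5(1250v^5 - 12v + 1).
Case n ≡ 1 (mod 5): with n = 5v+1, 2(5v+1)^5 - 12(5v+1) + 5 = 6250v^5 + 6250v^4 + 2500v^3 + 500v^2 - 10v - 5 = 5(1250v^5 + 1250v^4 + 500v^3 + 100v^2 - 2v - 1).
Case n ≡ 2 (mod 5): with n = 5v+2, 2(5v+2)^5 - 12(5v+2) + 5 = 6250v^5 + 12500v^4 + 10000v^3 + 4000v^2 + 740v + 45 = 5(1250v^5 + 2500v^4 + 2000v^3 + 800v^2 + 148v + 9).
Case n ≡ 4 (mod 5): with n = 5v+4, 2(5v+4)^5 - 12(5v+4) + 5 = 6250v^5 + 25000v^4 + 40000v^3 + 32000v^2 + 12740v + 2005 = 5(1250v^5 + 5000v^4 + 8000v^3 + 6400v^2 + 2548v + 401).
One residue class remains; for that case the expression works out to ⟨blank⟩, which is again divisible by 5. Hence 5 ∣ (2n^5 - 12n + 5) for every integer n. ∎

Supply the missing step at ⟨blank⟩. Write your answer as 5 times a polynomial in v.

5(1250v^5 + 3750v^4 + 4500v^3 + 2700v^2 + 798v + 91)

Only n ≡ 3 (mod 5) is unaccounted for. Put n = 5v+3:
2(5v+3)^5 - 12(5v+3) + 5 expands to 6250v^5 + 18750v^4 + 22500v^3 + 13500v^2 + 3990v + 455,
and factoring out 5 leaves 5(1250v^5 + 3750v^4 + 4500v^3 + 2700v^2 + 798v + 91).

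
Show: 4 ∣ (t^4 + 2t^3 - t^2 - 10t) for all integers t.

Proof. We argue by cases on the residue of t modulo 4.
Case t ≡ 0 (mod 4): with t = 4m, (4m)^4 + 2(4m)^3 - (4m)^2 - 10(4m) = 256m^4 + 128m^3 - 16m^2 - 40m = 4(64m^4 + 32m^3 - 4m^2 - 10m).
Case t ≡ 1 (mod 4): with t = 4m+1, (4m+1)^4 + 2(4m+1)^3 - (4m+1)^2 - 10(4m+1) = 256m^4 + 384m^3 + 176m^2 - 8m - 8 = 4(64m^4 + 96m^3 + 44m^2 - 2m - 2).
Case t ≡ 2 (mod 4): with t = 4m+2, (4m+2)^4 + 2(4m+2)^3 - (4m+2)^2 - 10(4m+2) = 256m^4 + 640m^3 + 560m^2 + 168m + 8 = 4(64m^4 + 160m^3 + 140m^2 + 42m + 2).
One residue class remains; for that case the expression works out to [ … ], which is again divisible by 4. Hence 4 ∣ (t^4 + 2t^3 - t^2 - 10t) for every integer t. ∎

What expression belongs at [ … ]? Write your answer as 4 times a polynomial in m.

4(64m^4 + 224m^3 + 284m^2 + 146m + 24)

Only t ≡ 3 (mod 4) is unaccounted for. Put t = 4m+3:
(4m+3)^4 + 2(4m+3)^3 - (4m+3)^2 - 10(4m+3) expands to 256m^4 + 896m^3 + 1136m^2 + 584m + 96,
and factoring out 4 leaves 4(64m^4 + 224m^3 + 284m^2 + 146m + 24).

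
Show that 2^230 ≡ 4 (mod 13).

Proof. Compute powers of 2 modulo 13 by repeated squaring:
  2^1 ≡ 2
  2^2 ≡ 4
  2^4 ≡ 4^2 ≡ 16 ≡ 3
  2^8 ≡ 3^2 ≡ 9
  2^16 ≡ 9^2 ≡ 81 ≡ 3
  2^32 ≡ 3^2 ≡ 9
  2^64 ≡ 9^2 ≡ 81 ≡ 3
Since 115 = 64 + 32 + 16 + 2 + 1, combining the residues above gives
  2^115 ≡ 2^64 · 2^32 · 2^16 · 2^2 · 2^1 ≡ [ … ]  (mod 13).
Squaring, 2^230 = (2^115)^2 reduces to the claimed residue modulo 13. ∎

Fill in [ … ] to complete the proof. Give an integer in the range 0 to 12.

2^64 · 2^32 · 2^16 · 2^2 · 2^1 ≡ 3 · 9 · 3 · 4 · 2 = 648.
648 mod 13 = 11, so 2^115 ≡ 11 (mod 13).

11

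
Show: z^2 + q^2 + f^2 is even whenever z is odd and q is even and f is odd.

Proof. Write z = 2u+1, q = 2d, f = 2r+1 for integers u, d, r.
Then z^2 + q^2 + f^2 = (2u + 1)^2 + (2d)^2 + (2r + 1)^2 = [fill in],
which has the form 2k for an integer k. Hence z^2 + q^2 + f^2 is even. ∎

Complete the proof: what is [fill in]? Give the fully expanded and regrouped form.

Expanding: (2u + 1)^2 + (2d)^2 + (2r + 1)^2 = 4d^2 + 4r^2 + 4r + 4u^2 + 4u + 2.
Every term is even; pulling out the factor of 2 gives 2(2d^2 + 2r^2 + 2r + 2u^2 + 2u + 1).

2(2d^2 + 2r^2 + 2r + 2u^2 + 2u + 1)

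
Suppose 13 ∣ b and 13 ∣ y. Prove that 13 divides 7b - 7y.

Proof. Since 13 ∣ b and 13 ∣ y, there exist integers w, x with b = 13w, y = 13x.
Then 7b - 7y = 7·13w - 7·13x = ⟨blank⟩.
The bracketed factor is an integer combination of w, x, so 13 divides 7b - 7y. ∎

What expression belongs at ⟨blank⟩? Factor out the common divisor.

Pull the common 13 out of every term: 7·13w - 7·13x = 13(7w - 7x).
7w - 7x is an integer, which exhibits the divisibility.

13(7w - 7x)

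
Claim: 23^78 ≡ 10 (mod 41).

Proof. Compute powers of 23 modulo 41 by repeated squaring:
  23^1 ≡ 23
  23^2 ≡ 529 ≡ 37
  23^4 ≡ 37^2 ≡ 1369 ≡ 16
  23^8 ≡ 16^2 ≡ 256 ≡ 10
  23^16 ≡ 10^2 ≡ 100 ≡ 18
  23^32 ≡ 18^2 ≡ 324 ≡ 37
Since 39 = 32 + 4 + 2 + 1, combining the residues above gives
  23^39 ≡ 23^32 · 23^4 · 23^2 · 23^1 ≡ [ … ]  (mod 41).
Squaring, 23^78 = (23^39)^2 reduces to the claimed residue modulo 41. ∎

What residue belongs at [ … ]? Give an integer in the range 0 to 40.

Multiply the listed residues: 37 · 16 · 37 · 23 = 592 → 21904 → 503792.
Reducing modulo 41: 503792 = 12287·41 + 25, so 23^39 ≡ 25.

25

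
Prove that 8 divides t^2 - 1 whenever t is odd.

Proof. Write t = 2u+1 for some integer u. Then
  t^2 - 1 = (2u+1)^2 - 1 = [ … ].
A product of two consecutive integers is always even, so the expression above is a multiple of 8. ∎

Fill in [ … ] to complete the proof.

(2u+1)^2 - 1 = 4u^2 + 4u + 1 - 1 = 4u^2 + 4u = 4u(u+1).
Since u and u+1 are consecutive, u(u+1) is even, and 4·(even) is a multiple of 8.

4u(u + 1)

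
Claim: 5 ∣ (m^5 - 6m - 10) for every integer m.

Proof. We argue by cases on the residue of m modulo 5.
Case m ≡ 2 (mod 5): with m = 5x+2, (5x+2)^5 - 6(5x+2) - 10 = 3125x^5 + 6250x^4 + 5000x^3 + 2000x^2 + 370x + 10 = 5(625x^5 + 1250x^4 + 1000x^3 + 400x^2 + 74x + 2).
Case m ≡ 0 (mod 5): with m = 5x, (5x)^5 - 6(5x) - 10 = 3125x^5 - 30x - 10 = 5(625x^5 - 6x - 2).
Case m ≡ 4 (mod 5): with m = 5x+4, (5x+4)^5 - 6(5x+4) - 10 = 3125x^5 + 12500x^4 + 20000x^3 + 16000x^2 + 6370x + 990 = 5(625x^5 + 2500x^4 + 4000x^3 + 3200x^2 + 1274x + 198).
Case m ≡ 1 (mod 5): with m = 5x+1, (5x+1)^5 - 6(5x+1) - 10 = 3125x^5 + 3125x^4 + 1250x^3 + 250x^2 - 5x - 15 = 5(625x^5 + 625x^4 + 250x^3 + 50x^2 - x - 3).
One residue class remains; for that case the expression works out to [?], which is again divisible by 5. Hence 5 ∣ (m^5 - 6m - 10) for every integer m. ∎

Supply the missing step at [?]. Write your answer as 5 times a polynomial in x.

5(625x^5 + 1875x^4 + 2250x^3 + 1350x^2 + 399x + 43)

Only m ≡ 3 (mod 5) is unaccounted for. Put m = 5x+3:
(5x+3)^5 - 6(5x+3) - 10 expands to 3125x^5 + 9375x^4 + 11250x^3 + 6750x^2 + 1995x + 215,
and factoring out 5 leaves 5(625x^5 + 1875x^4 + 2250x^3 + 1350x^2 + 399x + 43).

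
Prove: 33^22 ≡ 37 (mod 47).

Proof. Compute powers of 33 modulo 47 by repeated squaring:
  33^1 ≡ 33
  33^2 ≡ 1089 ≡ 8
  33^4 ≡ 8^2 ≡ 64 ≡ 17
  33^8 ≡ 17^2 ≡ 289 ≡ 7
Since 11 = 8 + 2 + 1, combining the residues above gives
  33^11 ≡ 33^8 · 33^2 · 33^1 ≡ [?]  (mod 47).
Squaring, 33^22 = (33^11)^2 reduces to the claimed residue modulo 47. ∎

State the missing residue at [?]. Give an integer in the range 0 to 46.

33^8 · 33^2 · 33^1 ≡ 7 · 8 · 33 = 1848.
1848 mod 47 = 15, so 33^11 ≡ 15 (mod 47).

15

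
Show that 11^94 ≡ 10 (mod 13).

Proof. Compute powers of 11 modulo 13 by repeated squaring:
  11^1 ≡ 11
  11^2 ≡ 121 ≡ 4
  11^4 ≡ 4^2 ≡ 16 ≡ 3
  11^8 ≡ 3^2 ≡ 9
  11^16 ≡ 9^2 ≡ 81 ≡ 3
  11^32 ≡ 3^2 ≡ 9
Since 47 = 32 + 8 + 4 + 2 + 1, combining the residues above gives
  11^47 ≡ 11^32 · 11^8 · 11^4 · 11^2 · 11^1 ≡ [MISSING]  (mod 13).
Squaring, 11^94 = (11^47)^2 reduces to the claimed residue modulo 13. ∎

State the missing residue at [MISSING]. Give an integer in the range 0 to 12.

Multiply the listed residues: 9 · 9 · 3 · 4 · 11 = 81 → 243 → 972 → 10692.
Reducing modulo 13: 10692 = 822·13 + 6, so 11^47 ≡ 6.

6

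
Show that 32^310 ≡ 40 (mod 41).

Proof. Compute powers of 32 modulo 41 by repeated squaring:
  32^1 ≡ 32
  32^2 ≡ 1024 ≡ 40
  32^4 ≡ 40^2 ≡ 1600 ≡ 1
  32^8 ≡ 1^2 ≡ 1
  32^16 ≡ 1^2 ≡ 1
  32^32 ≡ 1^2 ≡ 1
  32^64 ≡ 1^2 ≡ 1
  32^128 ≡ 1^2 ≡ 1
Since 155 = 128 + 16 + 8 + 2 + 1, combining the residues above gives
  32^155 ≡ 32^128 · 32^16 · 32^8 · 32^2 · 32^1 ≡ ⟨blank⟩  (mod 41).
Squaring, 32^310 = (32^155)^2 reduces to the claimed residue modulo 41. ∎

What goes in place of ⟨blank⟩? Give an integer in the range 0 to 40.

9

Multiply the listed residues: 1 · 1 · 1 · 40 · 32 = 1 → 1 → 40 → 1280.
Reducing modulo 41: 1280 = 31·41 + 9, so 32^155 ≡ 9.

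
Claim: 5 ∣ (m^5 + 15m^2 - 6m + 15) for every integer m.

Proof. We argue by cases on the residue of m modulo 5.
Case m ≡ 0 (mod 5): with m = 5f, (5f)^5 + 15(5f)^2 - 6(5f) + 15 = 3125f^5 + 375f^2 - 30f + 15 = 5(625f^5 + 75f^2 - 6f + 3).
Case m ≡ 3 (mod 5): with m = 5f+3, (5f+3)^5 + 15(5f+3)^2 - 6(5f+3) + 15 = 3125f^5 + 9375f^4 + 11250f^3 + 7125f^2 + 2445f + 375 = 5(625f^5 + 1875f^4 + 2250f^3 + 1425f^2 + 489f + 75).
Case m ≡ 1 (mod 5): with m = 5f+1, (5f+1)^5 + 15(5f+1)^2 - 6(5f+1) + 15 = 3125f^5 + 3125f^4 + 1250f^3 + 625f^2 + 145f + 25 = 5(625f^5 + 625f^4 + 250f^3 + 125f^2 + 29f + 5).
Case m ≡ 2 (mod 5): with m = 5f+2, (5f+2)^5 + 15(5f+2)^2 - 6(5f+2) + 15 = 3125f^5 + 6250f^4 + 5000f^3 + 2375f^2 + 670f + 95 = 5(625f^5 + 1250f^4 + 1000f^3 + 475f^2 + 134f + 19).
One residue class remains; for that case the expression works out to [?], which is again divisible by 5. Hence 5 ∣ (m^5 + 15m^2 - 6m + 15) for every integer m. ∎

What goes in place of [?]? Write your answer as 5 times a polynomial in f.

The residues treated are {0, 3, 1, 2}, so the missing case is m ≡ 4 (mod 5); write m = 5f+4.
Then (5f+4)^5 + 15(5f+4)^2 - 6(5f+4) + 15 = 3125f^5 + 12500f^4 + 20000f^3 + 16375f^2 + 6970f + 1255 = 5(625f^5 + 2500f^4 + 4000f^3 + 3275f^2 + 1394f + 251).

5(625f^5 + 2500f^4 + 4000f^3 + 3275f^2 + 1394f + 251)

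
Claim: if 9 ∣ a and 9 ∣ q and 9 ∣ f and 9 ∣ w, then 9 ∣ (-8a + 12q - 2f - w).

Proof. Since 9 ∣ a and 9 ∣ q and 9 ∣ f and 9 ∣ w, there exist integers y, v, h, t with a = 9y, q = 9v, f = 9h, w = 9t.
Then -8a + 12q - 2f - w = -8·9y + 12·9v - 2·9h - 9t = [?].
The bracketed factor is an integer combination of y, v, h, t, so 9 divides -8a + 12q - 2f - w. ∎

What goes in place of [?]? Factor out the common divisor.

9(-2h - t + 12v - 8y)

Pull the common 9 out of every term: -8·9y + 12·9v - 2·9h - 9t = 9(-2h - t + 12v - 8y).
-2h - t + 12v - 8y is an integer, which exhibits the divisibility.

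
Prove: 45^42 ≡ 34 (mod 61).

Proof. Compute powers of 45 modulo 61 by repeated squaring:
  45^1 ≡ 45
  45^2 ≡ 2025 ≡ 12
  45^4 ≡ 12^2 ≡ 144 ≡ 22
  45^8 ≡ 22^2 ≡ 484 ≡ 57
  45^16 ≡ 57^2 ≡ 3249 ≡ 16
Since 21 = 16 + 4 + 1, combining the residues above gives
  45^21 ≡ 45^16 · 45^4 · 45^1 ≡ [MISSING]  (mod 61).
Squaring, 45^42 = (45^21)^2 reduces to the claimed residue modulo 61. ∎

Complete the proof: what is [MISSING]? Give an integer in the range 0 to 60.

45^16 · 45^4 · 45^1 ≡ 16 · 22 · 45 = 15840.
15840 mod 61 = 41, so 45^21 ≡ 41 (mod 61).

41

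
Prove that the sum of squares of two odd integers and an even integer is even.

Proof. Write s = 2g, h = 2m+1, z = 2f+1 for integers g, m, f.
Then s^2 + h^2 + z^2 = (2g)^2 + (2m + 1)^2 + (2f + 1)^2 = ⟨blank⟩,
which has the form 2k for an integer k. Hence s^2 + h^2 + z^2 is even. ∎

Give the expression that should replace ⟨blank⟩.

2(2f^2 + 2f + 2g^2 + 2m^2 + 2m + 1)

Expanding: (2g)^2 + (2m + 1)^2 + (2f + 1)^2 = 4f^2 + 4f + 4g^2 + 4m^2 + 4m + 2.
Every term is even; pulling out the factor of 2 gives 2(2f^2 + 2f + 2g^2 + 2m^2 + 2m + 1).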